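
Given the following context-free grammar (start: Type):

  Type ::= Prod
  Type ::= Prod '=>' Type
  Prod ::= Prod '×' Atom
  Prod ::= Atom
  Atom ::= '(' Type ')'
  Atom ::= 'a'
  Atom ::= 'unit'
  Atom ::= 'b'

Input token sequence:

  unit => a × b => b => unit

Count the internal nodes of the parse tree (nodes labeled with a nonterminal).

14

[Type [Prod [Atom unit]] => [Type [Prod [Prod [Atom a]] × [Atom b]] => [Type [Prod [Atom b]] => [Type [Prod [Atom unit]]]]]]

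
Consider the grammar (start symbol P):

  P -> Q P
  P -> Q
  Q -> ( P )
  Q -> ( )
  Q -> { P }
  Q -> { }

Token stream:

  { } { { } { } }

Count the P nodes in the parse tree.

[P [Q { }] [P [Q { [P [Q { }] [P [Q { }]]] }]]]

4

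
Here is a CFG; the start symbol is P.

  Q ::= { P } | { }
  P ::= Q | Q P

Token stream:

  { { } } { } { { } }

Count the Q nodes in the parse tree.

[P [Q { [P [Q { }]] }] [P [Q { }] [P [Q { [P [Q { }]] }]]]]

5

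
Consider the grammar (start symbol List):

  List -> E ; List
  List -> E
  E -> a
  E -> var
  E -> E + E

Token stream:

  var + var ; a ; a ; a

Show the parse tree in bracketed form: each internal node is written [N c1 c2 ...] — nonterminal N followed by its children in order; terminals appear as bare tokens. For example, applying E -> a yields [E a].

[List [E [E var] + [E var]] ; [List [E a] ; [List [E a] ; [List [E a]]]]]

List
E ; List
E + E ; List
var + E ; List
var + var ; List
var + var ; E ; List
var + var ; a ; List
var + var ; a ; E ; List
var + var ; a ; a ; List
var + var ; a ; a ; E
var + var ; a ; a ; a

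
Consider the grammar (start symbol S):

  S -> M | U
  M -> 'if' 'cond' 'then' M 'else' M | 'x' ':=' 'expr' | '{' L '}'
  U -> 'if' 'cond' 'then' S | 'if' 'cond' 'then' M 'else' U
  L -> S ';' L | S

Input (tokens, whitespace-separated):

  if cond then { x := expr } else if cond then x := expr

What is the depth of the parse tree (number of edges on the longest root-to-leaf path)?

[S [U if cond then [M { [L [S [M x := expr]]] }] else [U if cond then [S [M x := expr]]]]]

6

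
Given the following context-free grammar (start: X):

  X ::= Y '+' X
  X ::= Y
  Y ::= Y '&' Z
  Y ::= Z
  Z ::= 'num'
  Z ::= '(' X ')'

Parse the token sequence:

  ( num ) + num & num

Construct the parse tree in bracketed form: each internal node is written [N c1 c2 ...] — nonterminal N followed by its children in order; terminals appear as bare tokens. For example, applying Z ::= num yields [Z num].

X
Y + X
Z + X
( X ) + X
( Y ) + X
( Z ) + X
( num ) + X
( num ) + Y
( num ) + Y & Z
( num ) + Z & Z
( num ) + num & Z
( num ) + num & num

[X [Y [Z ( [X [Y [Z num]]] )]] + [X [Y [Y [Z num]] & [Z num]]]]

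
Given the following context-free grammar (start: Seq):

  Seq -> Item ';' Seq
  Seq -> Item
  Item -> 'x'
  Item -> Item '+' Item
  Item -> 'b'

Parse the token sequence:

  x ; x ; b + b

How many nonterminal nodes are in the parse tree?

8

[Seq [Item x] ; [Seq [Item x] ; [Seq [Item [Item b] + [Item b]]]]]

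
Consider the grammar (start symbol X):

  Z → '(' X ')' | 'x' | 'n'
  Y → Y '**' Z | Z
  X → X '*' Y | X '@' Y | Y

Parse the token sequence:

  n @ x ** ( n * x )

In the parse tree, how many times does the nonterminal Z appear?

5

[X [X [Y [Z n]]] @ [Y [Y [Z x]] ** [Z ( [X [X [Y [Z n]]] * [Y [Z x]]] )]]]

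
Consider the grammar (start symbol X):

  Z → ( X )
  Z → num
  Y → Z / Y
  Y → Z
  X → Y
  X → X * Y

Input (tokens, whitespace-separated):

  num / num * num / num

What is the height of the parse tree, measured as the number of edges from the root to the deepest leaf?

[X [X [Y [Z num] / [Y [Z num]]]] * [Y [Z num] / [Y [Z num]]]]

5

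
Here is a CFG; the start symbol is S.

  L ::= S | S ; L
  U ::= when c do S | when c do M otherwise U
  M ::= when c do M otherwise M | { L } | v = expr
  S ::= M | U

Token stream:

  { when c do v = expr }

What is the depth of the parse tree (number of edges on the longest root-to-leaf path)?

7

[S [M { [L [S [U when c do [S [M v = expr]]]]] }]]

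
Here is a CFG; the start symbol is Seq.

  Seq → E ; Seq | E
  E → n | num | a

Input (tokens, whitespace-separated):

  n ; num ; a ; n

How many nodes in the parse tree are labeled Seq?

4

[Seq [E n] ; [Seq [E num] ; [Seq [E a] ; [Seq [E n]]]]]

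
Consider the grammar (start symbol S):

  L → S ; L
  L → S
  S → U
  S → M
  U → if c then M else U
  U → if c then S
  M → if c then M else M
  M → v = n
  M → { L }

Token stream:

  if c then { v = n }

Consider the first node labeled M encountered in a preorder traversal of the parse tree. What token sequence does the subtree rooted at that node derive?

{ v = n }

[S [U if c then [S [M { [L [S [M v = n]]] }]]]]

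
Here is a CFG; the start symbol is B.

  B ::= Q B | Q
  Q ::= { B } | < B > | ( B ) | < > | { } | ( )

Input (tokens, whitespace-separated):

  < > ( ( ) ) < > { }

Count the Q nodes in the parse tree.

[B [Q < >] [B [Q ( [B [Q ( )]] )] [B [Q < >] [B [Q { }]]]]]

5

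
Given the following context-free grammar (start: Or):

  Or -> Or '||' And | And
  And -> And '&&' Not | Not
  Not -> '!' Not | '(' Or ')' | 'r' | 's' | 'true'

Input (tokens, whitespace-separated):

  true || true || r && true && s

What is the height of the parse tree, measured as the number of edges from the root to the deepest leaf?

5

[Or [Or [Or [And [Not true]]] || [And [Not true]]] || [And [And [And [Not r]] && [Not true]] && [Not s]]]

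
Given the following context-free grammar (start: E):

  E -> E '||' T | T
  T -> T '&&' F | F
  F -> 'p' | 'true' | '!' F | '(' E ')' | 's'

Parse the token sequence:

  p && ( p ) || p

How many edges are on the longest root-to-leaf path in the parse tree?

[E [E [T [T [F p]] && [F ( [E [T [F p]]] )]]] || [T [F p]]]

7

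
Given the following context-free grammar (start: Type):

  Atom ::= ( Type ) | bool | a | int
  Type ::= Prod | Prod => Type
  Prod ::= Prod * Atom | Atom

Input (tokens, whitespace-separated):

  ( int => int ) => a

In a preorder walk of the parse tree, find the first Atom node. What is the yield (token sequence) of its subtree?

[Type [Prod [Atom ( [Type [Prod [Atom int]] => [Type [Prod [Atom int]]]] )]] => [Type [Prod [Atom a]]]]

( int => int )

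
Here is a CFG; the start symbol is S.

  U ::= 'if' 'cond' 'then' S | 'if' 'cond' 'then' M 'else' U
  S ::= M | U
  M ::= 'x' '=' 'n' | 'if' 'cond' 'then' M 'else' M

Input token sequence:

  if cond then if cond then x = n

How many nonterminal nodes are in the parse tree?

[S [U if cond then [S [U if cond then [S [M x = n]]]]]]

6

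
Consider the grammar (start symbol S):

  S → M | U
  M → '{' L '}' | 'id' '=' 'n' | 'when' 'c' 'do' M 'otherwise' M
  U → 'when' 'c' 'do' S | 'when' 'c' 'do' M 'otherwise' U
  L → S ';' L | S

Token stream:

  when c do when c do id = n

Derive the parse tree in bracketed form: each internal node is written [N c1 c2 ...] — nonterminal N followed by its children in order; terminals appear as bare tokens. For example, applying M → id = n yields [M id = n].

[S [U when c do [S [U when c do [S [M id = n]]]]]]

S
U
when c do S
when c do U
when c do when c do S
when c do when c do M
when c do when c do id = n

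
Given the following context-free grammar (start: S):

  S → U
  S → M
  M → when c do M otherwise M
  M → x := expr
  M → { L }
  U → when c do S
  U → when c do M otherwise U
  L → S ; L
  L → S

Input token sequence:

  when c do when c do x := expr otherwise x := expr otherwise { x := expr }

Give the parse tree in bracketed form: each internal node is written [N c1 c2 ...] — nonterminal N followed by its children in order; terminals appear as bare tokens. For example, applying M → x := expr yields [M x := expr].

[S [M when c do [M when c do [M x := expr] otherwise [M x := expr]] otherwise [M { [L [S [M x := expr]]] }]]]

S
M
when c do M otherwise M
when c do when c do M otherwise M otherwise M
when c do when c do x := expr otherwise M otherwise M
when c do when c do x := expr otherwise x := expr otherwise M
when c do when c do x := expr otherwise x := expr otherwise { L }
when c do when c do x := expr otherwise x := expr otherwise { S }
when c do when c do x := expr otherwise x := expr otherwise { M }
when c do when c do x := expr otherwise x := expr otherwise { x := expr }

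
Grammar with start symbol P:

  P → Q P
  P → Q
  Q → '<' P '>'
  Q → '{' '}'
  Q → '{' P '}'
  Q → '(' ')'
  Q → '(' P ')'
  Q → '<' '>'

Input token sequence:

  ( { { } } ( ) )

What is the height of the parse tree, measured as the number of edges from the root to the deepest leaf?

6

[P [Q ( [P [Q { [P [Q { }]] }] [P [Q ( )]]] )]]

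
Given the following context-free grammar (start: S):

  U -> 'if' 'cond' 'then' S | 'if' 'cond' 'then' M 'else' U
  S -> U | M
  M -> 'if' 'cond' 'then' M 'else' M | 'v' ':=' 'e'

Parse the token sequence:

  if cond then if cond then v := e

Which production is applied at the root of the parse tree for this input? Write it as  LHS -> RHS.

S -> U

[S [U if cond then [S [U if cond then [S [M v := e]]]]]]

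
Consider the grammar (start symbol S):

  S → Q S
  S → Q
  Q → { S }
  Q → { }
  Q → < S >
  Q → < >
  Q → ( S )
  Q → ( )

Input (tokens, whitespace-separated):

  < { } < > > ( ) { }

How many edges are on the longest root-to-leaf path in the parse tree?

5

[S [Q < [S [Q { }] [S [Q < >]]] >] [S [Q ( )] [S [Q { }]]]]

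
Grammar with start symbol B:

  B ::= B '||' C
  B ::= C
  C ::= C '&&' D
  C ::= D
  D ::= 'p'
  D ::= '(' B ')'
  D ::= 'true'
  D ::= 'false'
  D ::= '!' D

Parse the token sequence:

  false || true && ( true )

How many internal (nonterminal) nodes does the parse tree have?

[B [B [C [D false]]] || [C [C [D true]] && [D ( [B [C [D true]]] )]]]

11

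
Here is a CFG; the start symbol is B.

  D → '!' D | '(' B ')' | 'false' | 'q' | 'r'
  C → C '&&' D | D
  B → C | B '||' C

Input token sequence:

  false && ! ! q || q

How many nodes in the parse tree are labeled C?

3

[B [B [C [C [D false]] && [D ! [D ! [D q]]]]] || [C [D q]]]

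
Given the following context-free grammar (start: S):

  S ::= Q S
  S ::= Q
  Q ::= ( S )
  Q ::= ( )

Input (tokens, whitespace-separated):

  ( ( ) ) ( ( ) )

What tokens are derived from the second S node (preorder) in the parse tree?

[S [Q ( [S [Q ( )]] )] [S [Q ( [S [Q ( )]] )]]]

( )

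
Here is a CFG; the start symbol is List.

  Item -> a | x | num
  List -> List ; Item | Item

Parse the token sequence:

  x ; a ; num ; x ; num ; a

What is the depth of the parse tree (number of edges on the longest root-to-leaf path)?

7

[List [List [List [List [List [List [Item x]] ; [Item a]] ; [Item num]] ; [Item x]] ; [Item num]] ; [Item a]]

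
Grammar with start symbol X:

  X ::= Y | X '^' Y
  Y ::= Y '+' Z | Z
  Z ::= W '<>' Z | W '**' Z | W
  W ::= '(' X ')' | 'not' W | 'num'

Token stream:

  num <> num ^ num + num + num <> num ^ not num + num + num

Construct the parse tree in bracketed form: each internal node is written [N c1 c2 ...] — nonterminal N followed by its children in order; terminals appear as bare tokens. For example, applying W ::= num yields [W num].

[X [X [X [Y [Z [W num] <> [Z [W num]]]]] ^ [Y [Y [Y [Z [W num]]] + [Z [W num]]] + [Z [W num] <> [Z [W num]]]]] ^ [Y [Y [Y [Z [W not [W num]]]] + [Z [W num]]] + [Z [W num]]]]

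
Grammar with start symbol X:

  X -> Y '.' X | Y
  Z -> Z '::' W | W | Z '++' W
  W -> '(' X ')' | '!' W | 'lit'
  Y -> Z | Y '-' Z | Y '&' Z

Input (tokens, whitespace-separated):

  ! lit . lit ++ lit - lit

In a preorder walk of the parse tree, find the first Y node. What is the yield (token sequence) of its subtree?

! lit

[X [Y [Z [W ! [W lit]]]] . [X [Y [Y [Z [Z [W lit]] ++ [W lit]]] - [Z [W lit]]]]]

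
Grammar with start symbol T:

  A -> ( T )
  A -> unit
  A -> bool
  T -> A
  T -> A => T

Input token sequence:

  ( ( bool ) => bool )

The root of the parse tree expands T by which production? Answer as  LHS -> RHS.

[T [A ( [T [A ( [T [A bool]] )] => [T [A bool]]] )]]

T -> A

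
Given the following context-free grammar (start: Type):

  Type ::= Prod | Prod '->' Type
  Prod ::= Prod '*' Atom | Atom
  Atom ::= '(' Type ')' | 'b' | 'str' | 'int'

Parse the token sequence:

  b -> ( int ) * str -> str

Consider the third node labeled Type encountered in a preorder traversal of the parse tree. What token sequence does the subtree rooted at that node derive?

int

[Type [Prod [Atom b]] -> [Type [Prod [Prod [Atom ( [Type [Prod [Atom int]]] )]] * [Atom str]] -> [Type [Prod [Atom str]]]]]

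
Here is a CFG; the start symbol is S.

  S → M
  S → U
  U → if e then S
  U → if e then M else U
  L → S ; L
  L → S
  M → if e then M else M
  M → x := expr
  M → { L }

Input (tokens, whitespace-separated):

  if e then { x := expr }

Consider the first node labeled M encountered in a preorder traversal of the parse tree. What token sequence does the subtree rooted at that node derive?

[S [U if e then [S [M { [L [S [M x := expr]]] }]]]]

{ x := expr }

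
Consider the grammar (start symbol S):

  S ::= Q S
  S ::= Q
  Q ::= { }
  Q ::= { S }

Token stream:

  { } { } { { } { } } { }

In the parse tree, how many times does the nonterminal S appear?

[S [Q { }] [S [Q { }] [S [Q { [S [Q { }] [S [Q { }]]] }] [S [Q { }]]]]]

6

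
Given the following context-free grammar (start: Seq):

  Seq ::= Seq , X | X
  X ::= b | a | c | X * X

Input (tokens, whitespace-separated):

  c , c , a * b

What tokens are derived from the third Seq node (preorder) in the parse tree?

[Seq [Seq [Seq [X c]] , [X c]] , [X [X a] * [X b]]]

c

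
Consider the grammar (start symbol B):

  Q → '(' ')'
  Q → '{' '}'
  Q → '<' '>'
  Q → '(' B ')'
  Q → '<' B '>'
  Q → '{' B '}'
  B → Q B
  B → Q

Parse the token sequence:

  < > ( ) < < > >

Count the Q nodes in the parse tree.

[B [Q < >] [B [Q ( )] [B [Q < [B [Q < >]] >]]]]

4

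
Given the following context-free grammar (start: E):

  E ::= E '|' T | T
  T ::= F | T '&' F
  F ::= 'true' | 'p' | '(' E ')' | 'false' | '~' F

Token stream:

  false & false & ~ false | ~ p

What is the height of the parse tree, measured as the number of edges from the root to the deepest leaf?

6

[E [E [T [T [T [F false]] & [F false]] & [F ~ [F false]]]] | [T [F ~ [F p]]]]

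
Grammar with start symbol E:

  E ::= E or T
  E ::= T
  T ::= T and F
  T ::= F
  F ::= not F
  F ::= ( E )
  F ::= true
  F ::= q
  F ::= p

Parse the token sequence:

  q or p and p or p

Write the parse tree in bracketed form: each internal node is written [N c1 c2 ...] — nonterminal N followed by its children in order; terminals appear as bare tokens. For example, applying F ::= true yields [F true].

[E [E [E [T [F q]]] or [T [T [F p]] and [F p]]] or [T [F p]]]

E
E or T
E or T or T
T or T or T
F or T or T
q or T or T
q or T and F or T
q or F and F or T
q or p and F or T
q or p and p or T
q or p and p or F
q or p and p or p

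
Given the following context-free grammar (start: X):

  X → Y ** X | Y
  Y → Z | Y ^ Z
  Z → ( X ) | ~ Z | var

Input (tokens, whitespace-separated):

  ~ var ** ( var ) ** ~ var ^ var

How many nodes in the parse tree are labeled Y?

5

[X [Y [Z ~ [Z var]]] ** [X [Y [Z ( [X [Y [Z var]]] )]] ** [X [Y [Y [Z ~ [Z var]]] ^ [Z var]]]]]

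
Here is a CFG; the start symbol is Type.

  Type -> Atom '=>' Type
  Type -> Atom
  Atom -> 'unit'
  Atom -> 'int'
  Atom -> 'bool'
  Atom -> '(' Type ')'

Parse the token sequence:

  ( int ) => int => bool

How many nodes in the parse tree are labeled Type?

4

[Type [Atom ( [Type [Atom int]] )] => [Type [Atom int] => [Type [Atom bool]]]]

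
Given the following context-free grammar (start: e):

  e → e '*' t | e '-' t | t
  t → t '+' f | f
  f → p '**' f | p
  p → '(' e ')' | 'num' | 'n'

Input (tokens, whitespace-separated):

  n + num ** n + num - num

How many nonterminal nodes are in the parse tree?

[e [e [t [t [t [f [p n]]] + [f [p num] ** [f [p n]]]] + [f [p num]]]] - [t [f [p num]]]]

16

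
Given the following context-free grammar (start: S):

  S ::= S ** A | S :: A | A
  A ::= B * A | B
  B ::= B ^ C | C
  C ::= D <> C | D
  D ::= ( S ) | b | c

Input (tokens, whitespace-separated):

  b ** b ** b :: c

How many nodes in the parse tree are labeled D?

[S [S [S [S [A [B [C [D b]]]]] ** [A [B [C [D b]]]]] ** [A [B [C [D b]]]]] :: [A [B [C [D c]]]]]

4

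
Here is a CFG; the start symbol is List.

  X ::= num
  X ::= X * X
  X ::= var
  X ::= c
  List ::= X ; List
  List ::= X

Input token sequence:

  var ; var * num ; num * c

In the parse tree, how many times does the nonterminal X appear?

[List [X var] ; [List [X [X var] * [X num]] ; [List [X [X num] * [X c]]]]]

7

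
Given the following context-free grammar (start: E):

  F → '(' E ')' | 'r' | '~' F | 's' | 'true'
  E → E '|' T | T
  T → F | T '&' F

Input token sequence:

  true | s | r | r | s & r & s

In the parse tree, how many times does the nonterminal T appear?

[E [E [E [E [E [T [F true]]] | [T [F s]]] | [T [F r]]] | [T [F r]]] | [T [T [T [F s]] & [F r]] & [F s]]]

7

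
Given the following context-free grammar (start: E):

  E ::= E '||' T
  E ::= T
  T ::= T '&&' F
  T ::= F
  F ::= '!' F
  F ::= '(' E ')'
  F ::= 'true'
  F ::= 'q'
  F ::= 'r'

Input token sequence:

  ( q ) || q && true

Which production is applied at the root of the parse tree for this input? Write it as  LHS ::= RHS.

E ::= E '||' T

[E [E [T [F ( [E [T [F q]]] )]]] || [T [T [F q]] && [F true]]]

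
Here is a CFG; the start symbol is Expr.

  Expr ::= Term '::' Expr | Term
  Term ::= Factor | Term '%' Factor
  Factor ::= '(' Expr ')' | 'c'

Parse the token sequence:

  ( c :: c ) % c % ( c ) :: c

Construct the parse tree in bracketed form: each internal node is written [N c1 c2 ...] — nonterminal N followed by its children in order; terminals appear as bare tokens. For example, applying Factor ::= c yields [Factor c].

Expr
Term :: Expr
Term % Factor :: Expr
Term % Factor % Factor :: Expr
Factor % Factor % Factor :: Expr
( Expr ) % Factor % Factor :: Expr
( Term :: Expr ) % Factor % Factor :: Expr
( Factor :: Expr ) % Factor % Factor :: Expr
( c :: Expr ) % Factor % Factor :: Expr
( c :: Term ) % Factor % Factor :: Expr
( c :: Factor ) % Factor % Factor :: Expr
( c :: c ) % Factor % Factor :: Expr
( c :: c ) % c % Factor :: Expr
( c :: c ) % c % ( Expr ) :: Expr
( c :: c ) % c % ( Term ) :: Expr
( c :: c ) % c % ( Factor ) :: Expr
( c :: c ) % c % ( c ) :: Expr
( c :: c ) % c % ( c ) :: Term
( c :: c ) % c % ( c ) :: Factor
( c :: c ) % c % ( c ) :: c

[Expr [Term [Term [Term [Factor ( [Expr [Term [Factor c]] :: [Expr [Term [Factor c]]]] )]] % [Factor c]] % [Factor ( [Expr [Term [Factor c]]] )]] :: [Expr [Term [Factor c]]]]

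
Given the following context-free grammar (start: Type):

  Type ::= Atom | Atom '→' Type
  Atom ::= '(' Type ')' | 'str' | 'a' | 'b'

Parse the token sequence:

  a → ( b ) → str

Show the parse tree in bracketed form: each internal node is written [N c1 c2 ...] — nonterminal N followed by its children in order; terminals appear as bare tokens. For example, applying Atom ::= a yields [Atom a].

[Type [Atom a] → [Type [Atom ( [Type [Atom b]] )] → [Type [Atom str]]]]

Type
Atom → Type
a → Type
a → Atom → Type
a → ( Type ) → Type
a → ( Atom ) → Type
a → ( b ) → Type
a → ( b ) → Atom
a → ( b ) → str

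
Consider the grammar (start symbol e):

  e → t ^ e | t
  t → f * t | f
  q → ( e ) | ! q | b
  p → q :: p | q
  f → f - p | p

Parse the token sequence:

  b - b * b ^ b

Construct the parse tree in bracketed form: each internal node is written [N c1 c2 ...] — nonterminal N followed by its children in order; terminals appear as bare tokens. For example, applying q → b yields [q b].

[e [t [f [f [p [q b]]] - [p [q b]]] * [t [f [p [q b]]]]] ^ [e [t [f [p [q b]]]]]]

e
t ^ e
f * t ^ e
f - p * t ^ e
p - p * t ^ e
q - p * t ^ e
b - p * t ^ e
b - q * t ^ e
b - b * t ^ e
b - b * f ^ e
b - b * p ^ e
b - b * q ^ e
b - b * b ^ e
b - b * b ^ t
b - b * b ^ f
b - b * b ^ p
b - b * b ^ q
b - b * b ^ b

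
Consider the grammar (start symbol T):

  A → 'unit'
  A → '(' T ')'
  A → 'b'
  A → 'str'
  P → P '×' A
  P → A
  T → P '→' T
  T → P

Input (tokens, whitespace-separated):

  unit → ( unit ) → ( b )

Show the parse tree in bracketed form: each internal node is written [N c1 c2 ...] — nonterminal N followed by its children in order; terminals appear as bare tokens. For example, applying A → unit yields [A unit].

[T [P [A unit]] → [T [P [A ( [T [P [A unit]]] )]] → [T [P [A ( [T [P [A b]]] )]]]]]

T
P → T
A → T
unit → T
unit → P → T
unit → A → T
unit → ( T ) → T
unit → ( P ) → T
unit → ( A ) → T
unit → ( unit ) → T
unit → ( unit ) → P
unit → ( unit ) → A
unit → ( unit ) → ( T )
unit → ( unit ) → ( P )
unit → ( unit ) → ( A )
unit → ( unit ) → ( b )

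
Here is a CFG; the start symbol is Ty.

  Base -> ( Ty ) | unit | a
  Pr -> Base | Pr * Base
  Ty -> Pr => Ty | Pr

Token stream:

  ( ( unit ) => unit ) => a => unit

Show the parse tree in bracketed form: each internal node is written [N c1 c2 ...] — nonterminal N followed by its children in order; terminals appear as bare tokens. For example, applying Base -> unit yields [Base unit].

Ty
Pr => Ty
Base => Ty
( Ty ) => Ty
( Pr => Ty ) => Ty
( Base => Ty ) => Ty
( ( Ty ) => Ty ) => Ty
( ( Pr ) => Ty ) => Ty
( ( Base ) => Ty ) => Ty
( ( unit ) => Ty ) => Ty
( ( unit ) => Pr ) => Ty
( ( unit ) => Base ) => Ty
( ( unit ) => unit ) => Ty
( ( unit ) => unit ) => Pr => Ty
( ( unit ) => unit ) => Base => Ty
( ( unit ) => unit ) => a => Ty
( ( unit ) => unit ) => a => Pr
( ( unit ) => unit ) => a => Base
( ( unit ) => unit ) => a => unit

[Ty [Pr [Base ( [Ty [Pr [Base ( [Ty [Pr [Base unit]]] )]] => [Ty [Pr [Base unit]]]] )]] => [Ty [Pr [Base a]] => [Ty [Pr [Base unit]]]]]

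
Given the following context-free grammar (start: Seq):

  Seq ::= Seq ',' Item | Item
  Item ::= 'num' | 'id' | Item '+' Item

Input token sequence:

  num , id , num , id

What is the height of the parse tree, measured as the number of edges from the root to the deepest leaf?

5

[Seq [Seq [Seq [Seq [Item num]] , [Item id]] , [Item num]] , [Item id]]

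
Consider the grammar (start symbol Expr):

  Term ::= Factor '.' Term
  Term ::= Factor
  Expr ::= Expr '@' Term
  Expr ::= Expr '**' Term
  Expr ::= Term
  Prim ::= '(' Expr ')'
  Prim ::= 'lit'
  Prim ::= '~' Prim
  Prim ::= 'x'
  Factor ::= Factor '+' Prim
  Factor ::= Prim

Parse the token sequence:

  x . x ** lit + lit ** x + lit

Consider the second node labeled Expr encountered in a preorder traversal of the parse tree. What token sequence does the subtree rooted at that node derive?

[Expr [Expr [Expr [Term [Factor [Prim x]] . [Term [Factor [Prim x]]]]] ** [Term [Factor [Factor [Prim lit]] + [Prim lit]]]] ** [Term [Factor [Factor [Prim x]] + [Prim lit]]]]

x . x ** lit + lit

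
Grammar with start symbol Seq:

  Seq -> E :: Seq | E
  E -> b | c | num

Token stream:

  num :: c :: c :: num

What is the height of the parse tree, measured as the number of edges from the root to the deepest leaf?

[Seq [E num] :: [Seq [E c] :: [Seq [E c] :: [Seq [E num]]]]]

5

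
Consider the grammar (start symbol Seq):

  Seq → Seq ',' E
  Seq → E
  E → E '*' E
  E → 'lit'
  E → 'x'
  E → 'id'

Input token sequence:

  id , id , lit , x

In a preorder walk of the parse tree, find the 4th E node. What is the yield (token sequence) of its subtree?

[Seq [Seq [Seq [Seq [E id]] , [E id]] , [E lit]] , [E x]]

x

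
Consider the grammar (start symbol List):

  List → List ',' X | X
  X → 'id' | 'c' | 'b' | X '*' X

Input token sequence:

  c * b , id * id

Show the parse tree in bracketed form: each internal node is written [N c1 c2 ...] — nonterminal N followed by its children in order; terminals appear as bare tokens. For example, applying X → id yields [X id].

List
List , X
X , X
X * X , X
c * X , X
c * b , X
c * b , X * X
c * b , id * X
c * b , id * id

[List [List [X [X c] * [X b]]] , [X [X id] * [X id]]]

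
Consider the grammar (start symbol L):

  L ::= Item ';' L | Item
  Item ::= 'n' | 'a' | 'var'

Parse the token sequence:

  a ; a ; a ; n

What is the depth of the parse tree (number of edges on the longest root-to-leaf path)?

5

[L [Item a] ; [L [Item a] ; [L [Item a] ; [L [Item n]]]]]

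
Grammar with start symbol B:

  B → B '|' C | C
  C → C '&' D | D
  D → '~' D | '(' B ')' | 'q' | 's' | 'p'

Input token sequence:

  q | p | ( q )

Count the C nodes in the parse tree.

[B [B [B [C [D q]]] | [C [D p]]] | [C [D ( [B [C [D q]]] )]]]

4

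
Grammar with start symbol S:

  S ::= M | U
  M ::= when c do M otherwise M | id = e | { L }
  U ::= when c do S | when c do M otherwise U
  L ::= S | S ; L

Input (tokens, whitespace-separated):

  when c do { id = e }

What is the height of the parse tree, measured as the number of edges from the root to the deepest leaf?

7

[S [U when c do [S [M { [L [S [M id = e]]] }]]]]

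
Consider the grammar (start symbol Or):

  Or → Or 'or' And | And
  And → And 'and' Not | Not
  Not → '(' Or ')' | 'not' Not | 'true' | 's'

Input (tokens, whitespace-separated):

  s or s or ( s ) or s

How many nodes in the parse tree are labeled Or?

[Or [Or [Or [Or [And [Not s]]] or [And [Not s]]] or [And [Not ( [Or [And [Not s]]] )]]] or [And [Not s]]]

5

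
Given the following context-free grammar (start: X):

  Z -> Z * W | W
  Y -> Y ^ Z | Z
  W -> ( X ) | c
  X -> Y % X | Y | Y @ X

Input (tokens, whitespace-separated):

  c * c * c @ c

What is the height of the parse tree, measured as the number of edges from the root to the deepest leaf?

[X [Y [Z [Z [Z [W c]] * [W c]] * [W c]]] @ [X [Y [Z [W c]]]]]

6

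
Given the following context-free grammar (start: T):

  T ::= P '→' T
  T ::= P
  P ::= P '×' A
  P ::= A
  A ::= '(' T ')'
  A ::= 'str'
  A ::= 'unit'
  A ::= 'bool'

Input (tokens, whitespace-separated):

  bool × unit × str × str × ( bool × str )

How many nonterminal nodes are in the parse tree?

[T [P [P [P [P [P [A bool]] × [A unit]] × [A str]] × [A str]] × [A ( [T [P [P [A bool]] × [A str]]] )]]]

16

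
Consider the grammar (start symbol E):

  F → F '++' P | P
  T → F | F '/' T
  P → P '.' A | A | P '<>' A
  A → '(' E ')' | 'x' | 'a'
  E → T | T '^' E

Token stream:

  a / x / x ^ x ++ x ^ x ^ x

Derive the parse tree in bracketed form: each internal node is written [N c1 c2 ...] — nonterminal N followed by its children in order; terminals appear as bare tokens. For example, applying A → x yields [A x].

[E [T [F [P [A a]]] / [T [F [P [A x]]] / [T [F [P [A x]]]]]] ^ [E [T [F [F [P [A x]]] ++ [P [A x]]]] ^ [E [T [F [P [A x]]]] ^ [E [T [F [P [A x]]]]]]]]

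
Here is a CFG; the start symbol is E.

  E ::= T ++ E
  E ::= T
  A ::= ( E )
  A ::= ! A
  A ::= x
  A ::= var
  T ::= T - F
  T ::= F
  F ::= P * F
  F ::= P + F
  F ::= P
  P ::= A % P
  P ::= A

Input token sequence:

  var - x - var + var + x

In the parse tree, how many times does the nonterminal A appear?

5

[E [T [T [T [F [P [A var]]]] - [F [P [A x]]]] - [F [P [A var]] + [F [P [A var]] + [F [P [A x]]]]]]]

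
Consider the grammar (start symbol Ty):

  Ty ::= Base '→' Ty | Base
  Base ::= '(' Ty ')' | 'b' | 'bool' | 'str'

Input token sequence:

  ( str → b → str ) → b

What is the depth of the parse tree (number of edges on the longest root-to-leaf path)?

6

[Ty [Base ( [Ty [Base str] → [Ty [Base b] → [Ty [Base str]]]] )] → [Ty [Base b]]]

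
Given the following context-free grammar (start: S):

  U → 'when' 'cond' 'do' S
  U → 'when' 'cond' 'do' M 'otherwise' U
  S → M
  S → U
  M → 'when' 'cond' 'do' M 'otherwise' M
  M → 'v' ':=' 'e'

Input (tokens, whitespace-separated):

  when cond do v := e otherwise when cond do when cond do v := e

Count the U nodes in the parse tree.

3

[S [U when cond do [M v := e] otherwise [U when cond do [S [U when cond do [S [M v := e]]]]]]]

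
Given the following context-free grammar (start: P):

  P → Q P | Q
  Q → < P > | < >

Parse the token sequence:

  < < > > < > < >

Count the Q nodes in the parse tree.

4

[P [Q < [P [Q < >]] >] [P [Q < >] [P [Q < >]]]]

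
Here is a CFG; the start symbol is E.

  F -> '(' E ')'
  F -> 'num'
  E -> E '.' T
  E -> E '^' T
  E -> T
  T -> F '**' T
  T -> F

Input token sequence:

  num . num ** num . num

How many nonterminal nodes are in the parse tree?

11

[E [E [E [T [F num]]] . [T [F num] ** [T [F num]]]] . [T [F num]]]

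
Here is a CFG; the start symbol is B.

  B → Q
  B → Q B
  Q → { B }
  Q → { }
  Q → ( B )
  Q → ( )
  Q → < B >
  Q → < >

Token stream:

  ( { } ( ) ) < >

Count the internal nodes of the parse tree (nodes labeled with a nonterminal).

[B [Q ( [B [Q { }] [B [Q ( )]]] )] [B [Q < >]]]

8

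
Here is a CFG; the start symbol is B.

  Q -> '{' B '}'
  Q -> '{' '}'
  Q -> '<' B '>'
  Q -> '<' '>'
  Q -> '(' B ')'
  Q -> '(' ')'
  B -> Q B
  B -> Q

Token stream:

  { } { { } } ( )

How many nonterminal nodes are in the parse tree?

[B [Q { }] [B [Q { [B [Q { }]] }] [B [Q ( )]]]]

8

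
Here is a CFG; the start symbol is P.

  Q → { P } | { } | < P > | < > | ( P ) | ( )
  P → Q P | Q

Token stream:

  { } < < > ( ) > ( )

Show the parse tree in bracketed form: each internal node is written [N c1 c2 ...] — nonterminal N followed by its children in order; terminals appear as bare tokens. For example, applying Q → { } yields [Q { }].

[P [Q { }] [P [Q < [P [Q < >] [P [Q ( )]]] >] [P [Q ( )]]]]

P
Q P
{ } P
{ } Q P
{ } < P > P
{ } < Q P > P
{ } < < > P > P
{ } < < > Q > P
{ } < < > ( ) > P
{ } < < > ( ) > Q
{ } < < > ( ) > ( )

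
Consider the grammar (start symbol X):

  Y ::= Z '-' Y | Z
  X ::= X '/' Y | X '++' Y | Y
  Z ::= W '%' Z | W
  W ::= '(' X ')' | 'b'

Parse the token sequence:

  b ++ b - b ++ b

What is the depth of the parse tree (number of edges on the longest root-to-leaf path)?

[X [X [X [Y [Z [W b]]]] ++ [Y [Z [W b]] - [Y [Z [W b]]]]] ++ [Y [Z [W b]]]]

6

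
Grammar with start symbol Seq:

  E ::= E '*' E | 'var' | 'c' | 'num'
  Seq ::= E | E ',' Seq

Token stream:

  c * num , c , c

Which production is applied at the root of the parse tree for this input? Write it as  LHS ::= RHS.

Seq ::= E ',' Seq

[Seq [E [E c] * [E num]] , [Seq [E c] , [Seq [E c]]]]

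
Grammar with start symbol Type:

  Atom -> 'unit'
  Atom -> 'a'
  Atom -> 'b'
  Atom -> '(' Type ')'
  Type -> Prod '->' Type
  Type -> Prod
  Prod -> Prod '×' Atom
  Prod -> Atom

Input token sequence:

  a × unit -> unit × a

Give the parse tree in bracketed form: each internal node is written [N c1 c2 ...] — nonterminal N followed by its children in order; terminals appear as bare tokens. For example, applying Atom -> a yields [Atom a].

[Type [Prod [Prod [Atom a]] × [Atom unit]] -> [Type [Prod [Prod [Atom unit]] × [Atom a]]]]

Type
Prod -> Type
Prod × Atom -> Type
Atom × Atom -> Type
a × Atom -> Type
a × unit -> Type
a × unit -> Prod
a × unit -> Prod × Atom
a × unit -> Atom × Atom
a × unit -> unit × Atom
a × unit -> unit × a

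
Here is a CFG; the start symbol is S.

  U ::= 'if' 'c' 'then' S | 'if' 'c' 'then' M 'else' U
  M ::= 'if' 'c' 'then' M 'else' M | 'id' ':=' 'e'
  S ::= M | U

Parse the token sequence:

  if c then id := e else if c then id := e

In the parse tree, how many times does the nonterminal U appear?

[S [U if c then [M id := e] else [U if c then [S [M id := e]]]]]

2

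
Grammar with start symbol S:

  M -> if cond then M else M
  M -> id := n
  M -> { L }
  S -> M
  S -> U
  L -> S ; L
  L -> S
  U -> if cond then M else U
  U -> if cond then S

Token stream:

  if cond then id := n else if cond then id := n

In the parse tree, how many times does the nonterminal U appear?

2

[S [U if cond then [M id := n] else [U if cond then [S [M id := n]]]]]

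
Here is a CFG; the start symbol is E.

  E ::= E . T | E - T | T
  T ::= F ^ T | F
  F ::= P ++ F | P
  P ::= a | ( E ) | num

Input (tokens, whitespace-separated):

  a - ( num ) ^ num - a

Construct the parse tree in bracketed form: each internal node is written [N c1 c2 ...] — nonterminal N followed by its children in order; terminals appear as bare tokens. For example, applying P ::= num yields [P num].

E
E - T
E - T - T
T - T - T
F - T - T
P - T - T
a - T - T
a - F ^ T - T
a - P ^ T - T
a - ( E ) ^ T - T
a - ( T ) ^ T - T
a - ( F ) ^ T - T
a - ( P ) ^ T - T
a - ( num ) ^ T - T
a - ( num ) ^ F - T
a - ( num ) ^ P - T
a - ( num ) ^ num - T
a - ( num ) ^ num - F
a - ( num ) ^ num - P
a - ( num ) ^ num - a

[E [E [E [T [F [P a]]]] - [T [F [P ( [E [T [F [P num]]]] )]] ^ [T [F [P num]]]]] - [T [F [P a]]]]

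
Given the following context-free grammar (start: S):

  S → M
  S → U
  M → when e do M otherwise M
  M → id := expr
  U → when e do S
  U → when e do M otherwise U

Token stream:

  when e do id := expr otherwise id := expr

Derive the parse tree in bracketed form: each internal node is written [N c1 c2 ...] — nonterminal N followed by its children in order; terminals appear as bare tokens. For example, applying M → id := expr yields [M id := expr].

S
M
when e do M otherwise M
when e do id := expr otherwise M
when e do id := expr otherwise id := expr

[S [M when e do [M id := expr] otherwise [M id := expr]]]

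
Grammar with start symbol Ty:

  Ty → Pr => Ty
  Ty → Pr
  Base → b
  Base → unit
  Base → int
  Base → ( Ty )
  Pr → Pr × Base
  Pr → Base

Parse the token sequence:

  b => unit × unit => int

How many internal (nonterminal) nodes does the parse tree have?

[Ty [Pr [Base b]] => [Ty [Pr [Pr [Base unit]] × [Base unit]] => [Ty [Pr [Base int]]]]]

11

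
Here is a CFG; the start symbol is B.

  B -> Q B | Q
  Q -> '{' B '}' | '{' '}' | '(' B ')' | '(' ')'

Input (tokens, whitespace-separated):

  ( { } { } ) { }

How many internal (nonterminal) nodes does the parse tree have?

8

[B [Q ( [B [Q { }] [B [Q { }]]] )] [B [Q { }]]]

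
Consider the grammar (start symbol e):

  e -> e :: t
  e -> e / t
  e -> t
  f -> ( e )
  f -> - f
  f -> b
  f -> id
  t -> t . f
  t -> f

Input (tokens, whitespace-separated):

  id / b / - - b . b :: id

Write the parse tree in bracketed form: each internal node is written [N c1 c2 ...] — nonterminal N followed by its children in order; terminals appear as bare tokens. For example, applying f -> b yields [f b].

[e [e [e [e [t [f id]]] / [t [f b]]] / [t [t [f - [f - [f b]]]] . [f b]]] :: [t [f id]]]

e
e :: t
e / t :: t
e / t / t :: t
t / t / t :: t
f / t / t :: t
id / t / t :: t
id / f / t :: t
id / b / t :: t
id / b / t . f :: t
id / b / f . f :: t
id / b / - f . f :: t
id / b / - - f . f :: t
id / b / - - b . f :: t
id / b / - - b . b :: t
id / b / - - b . b :: f
id / b / - - b . b :: id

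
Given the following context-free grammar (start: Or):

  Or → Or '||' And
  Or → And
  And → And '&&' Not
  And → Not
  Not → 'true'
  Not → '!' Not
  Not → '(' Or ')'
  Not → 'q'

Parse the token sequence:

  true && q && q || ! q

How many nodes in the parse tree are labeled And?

4

[Or [Or [And [And [And [Not true]] && [Not q]] && [Not q]]] || [And [Not ! [Not q]]]]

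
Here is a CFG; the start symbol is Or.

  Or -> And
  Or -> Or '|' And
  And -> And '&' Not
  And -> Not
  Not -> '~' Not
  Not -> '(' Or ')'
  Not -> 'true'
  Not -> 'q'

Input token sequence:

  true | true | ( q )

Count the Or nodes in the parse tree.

4

[Or [Or [Or [And [Not true]]] | [And [Not true]]] | [And [Not ( [Or [And [Not q]]] )]]]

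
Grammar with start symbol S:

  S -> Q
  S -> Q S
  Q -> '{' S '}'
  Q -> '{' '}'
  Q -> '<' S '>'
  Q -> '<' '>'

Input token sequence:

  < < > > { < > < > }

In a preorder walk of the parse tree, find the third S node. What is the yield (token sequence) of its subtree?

[S [Q < [S [Q < >]] >] [S [Q { [S [Q < >] [S [Q < >]]] }]]]

{ < > < > }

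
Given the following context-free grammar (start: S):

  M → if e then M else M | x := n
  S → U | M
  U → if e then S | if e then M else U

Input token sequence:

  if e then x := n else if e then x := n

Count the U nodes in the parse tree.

[S [U if e then [M x := n] else [U if e then [S [M x := n]]]]]

2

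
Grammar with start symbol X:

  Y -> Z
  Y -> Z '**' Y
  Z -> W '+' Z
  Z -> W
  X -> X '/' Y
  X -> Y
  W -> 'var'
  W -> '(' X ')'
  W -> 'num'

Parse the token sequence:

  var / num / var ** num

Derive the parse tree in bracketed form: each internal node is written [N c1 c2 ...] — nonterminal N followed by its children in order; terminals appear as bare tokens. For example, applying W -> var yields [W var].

X
X / Y
X / Y / Y
Y / Y / Y
Z / Y / Y
W / Y / Y
var / Y / Y
var / Z / Y
var / W / Y
var / num / Y
var / num / Z ** Y
var / num / W ** Y
var / num / var ** Y
var / num / var ** Z
var / num / var ** W
var / num / var ** num

[X [X [X [Y [Z [W var]]]] / [Y [Z [W num]]]] / [Y [Z [W var]] ** [Y [Z [W num]]]]]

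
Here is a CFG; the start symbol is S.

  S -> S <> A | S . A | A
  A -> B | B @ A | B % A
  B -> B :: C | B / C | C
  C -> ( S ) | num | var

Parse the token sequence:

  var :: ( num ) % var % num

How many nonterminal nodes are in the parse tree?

16

[S [A [B [B [C var]] :: [C ( [S [A [B [C num]]]] )]] % [A [B [C var]] % [A [B [C num]]]]]]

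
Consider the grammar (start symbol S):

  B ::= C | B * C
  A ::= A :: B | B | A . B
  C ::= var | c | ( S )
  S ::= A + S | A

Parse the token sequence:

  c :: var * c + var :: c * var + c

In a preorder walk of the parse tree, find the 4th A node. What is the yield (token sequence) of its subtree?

[S [A [A [B [C c]]] :: [B [B [C var]] * [C c]]] + [S [A [A [B [C var]]] :: [B [B [C c]] * [C var]]] + [S [A [B [C c]]]]]]

var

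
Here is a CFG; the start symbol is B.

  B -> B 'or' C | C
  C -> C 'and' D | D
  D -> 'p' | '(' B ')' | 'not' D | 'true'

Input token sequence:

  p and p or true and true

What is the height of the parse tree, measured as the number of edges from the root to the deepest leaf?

5

[B [B [C [C [D p]] and [D p]]] or [C [C [D true]] and [D true]]]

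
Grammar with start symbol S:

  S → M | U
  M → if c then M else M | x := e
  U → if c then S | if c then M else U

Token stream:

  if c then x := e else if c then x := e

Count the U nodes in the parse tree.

2

[S [U if c then [M x := e] else [U if c then [S [M x := e]]]]]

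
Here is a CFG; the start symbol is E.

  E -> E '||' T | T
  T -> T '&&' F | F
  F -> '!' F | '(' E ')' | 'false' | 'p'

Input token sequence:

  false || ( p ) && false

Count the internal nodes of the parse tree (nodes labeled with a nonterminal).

11

[E [E [T [F false]]] || [T [T [F ( [E [T [F p]]] )]] && [F false]]]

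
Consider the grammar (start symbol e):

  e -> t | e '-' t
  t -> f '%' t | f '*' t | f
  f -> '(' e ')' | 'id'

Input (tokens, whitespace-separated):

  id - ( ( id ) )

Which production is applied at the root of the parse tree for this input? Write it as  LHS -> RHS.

e -> e '-' t

[e [e [t [f id]]] - [t [f ( [e [t [f ( [e [t [f id]]] )]]] )]]]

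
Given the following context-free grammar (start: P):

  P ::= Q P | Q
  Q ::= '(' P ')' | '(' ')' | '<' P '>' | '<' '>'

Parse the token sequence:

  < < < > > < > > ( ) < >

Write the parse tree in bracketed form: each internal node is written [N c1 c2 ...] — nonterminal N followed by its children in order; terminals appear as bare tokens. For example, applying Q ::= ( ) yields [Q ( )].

P
Q P
< P > P
< Q P > P
< < P > P > P
< < Q > P > P
< < < > > P > P
< < < > > Q > P
< < < > > < > > P
< < < > > < > > Q P
< < < > > < > > ( ) P
< < < > > < > > ( ) Q
< < < > > < > > ( ) < >

[P [Q < [P [Q < [P [Q < >]] >] [P [Q < >]]] >] [P [Q ( )] [P [Q < >]]]]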